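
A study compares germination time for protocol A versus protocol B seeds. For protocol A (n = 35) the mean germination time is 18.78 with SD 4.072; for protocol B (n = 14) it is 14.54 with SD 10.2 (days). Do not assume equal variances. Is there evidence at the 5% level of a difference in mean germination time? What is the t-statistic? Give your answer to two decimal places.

Let group 1 = protocol A, group 2 = protocol B. H0: μ_1 = μ_2; H1: μ_1 ≠ μ_2 (Welch's two-sample t-test, two-sided).
t = (x̄_1 − x̄_2)/√(s_1²/n_1 + s_2²/n_2) = (18.78 − 14.54)/√(4.072²/35 + 10.2²/14) = 1.51
Welch–Satterthwaite df ≈ 14.69
Two-sided p-value ≈ 0.153
Since p ≈ 0.153 > α = 0.05, fail to reject H0; the data do not provide sufficient evidence against H0.

1.51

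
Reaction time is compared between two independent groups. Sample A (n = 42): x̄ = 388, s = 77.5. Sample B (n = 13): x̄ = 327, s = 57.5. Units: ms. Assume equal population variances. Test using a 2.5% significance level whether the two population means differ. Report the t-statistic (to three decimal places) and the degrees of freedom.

Let group 1 = sample A, group 2 = sample B. H0: μ_1 = μ_2; H1: μ_1 ≠ μ_2 (two-sample pooled-variance t-test, two-sided).
s_p² = [(42−1)·77.5² + (13−1)·57.5²]/(42+13−2) = 5394.93
t = (388 − 327)/√[5394.93·(1/42 + 1/13)] = 2.617
df = n₁ + n₂ − 2 = 53
Two-sided p-value ≈ 0.0115
Since p ≈ 0.0115 < α = 0.025, reject H0; the evidence is statistically significant.

t = 2.617, df = 53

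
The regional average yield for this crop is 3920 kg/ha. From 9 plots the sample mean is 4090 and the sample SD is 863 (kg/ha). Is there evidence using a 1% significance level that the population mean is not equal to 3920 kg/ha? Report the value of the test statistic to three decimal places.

0.591

H0: μ = 3920; H1: μ ≠ 3920 (one-sample t-test, two-sided).
t = (x̄ − μ₀)/(s/√n) = (4090 − 3920)/(863/√9) = 0.591
df = n − 1 = 8
Two-sided p-value ≈ 0.571
Since p ≈ 0.571 > α = 0.01, fail to reject H0; the evidence is not statistically significant.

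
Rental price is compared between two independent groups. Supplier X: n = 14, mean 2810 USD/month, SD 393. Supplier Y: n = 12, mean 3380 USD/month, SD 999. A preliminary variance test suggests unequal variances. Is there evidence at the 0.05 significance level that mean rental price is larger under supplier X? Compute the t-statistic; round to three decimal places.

Let group 1 = supplier X, group 2 = supplier Y. H0: μ_1 = μ_2; H1: μ_1 > μ_2 (Welch's two-sample t-test, right-tailed).
t = (x̄_1 − x̄_2)/√(s_1²/n_1 + s_2²/n_2) = (2810 − 3380)/√(393²/14 + 999²/12) = -1.857
Welch–Satterthwaite df ≈ 13.90
p-value = P(T ≥ -1.857) ≈ 0.9577
Since p ≈ 0.9577 > α = 0.05, fail to reject H0; the evidence is not statistically significant.

-1.857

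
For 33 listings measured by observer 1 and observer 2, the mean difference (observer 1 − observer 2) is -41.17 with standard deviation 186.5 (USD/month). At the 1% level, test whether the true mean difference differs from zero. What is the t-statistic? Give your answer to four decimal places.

-1.2681

H0: μ_d = 0; H1: μ_d ≠ 0 (paired t-test on the differences, two-sided).
t = d̄/(s_d/√n) = -41.17/(186.5/√33) = -1.2681
df = n − 1 = 32
Two-sided p-value ≈ 0.214
Since p ≈ 0.214 > α = 0.01, fail to reject H0; the data do not provide sufficient evidence against H0.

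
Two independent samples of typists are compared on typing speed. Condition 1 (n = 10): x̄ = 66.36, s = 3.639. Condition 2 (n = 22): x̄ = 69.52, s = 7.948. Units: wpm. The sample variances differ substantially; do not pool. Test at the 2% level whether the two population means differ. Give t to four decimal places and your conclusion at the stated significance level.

Let group 1 = condition 1, group 2 = condition 2. H0: μ_1 = μ_2; H1: μ_1 ≠ μ_2 (Welch's two-sample t-test, two-sided).
t = (x̄_1 − x̄_2)/√(s_1²/n_1 + s_2²/n_2) = (66.36 − 69.52)/√(3.639²/10 + 7.948²/22) = -1.5427
Welch–Satterthwaite df ≈ 29.97
Two-sided p-value ≈ 0.1334
Since p ≈ 0.1334 > α = 0.02, fail to reject H0; the evidence is not statistically significant.

t = -1.5427; fail to reject H0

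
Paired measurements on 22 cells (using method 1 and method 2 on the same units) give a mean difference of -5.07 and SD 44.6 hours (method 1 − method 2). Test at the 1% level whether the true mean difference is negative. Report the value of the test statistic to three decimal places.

-0.533

H0: μ_d = 0; H1: μ_d < 0 (paired t-test on the differences, left-tailed).
t = d̄/(s_d/√n) = -5.07/(44.6/√22) = -0.533
df = n − 1 = 21
p-value = P(T ≤ -0.533) ≈ 0.2997
Since p ≈ 0.2997 > α = 0.01, fail to reject H0; the data do not provide sufficient evidence against H0.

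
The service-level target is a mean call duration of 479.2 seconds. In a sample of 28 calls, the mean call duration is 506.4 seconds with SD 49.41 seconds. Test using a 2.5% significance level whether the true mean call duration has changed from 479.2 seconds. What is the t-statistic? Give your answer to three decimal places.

H0: μ = 479.2; H1: μ ≠ 479.2 (one-sample t-test, two-sided).
t = (x̄ − μ₀)/(s/√n) = (506.4 − 479.2)/(49.41/√28) = 2.913
df = n − 1 = 27
Two-sided p-value ≈ 0.007
Since p ≈ 0.007 < α = 0.025, reject H0; the data support H1.

2.913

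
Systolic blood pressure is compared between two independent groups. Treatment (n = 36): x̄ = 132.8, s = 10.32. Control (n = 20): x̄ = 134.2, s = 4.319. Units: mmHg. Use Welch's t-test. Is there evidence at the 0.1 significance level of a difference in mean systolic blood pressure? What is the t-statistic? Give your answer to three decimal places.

-0.710

Let group 1 = treatment, group 2 = control. H0: μ_1 = μ_2; H1: μ_1 ≠ μ_2 (Welch's two-sample t-test, two-sided).
t = (x̄_1 − x̄_2)/√(s_1²/n_1 + s_2²/n_2) = (132.8 − 134.2)/√(10.32²/36 + 4.319²/20) = -0.710
Welch–Satterthwaite df ≈ 51.18
Two-sided p-value ≈ 0.481
Since p ≈ 0.481 > α = 0.1, fail to reject H0; the evidence is not statistically significant.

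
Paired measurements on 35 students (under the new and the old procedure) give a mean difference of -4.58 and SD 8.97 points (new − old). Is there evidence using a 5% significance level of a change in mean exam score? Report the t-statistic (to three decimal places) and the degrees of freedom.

t = -3.021, df = 34

H0: μ_d = 0; H1: μ_d ≠ 0 (paired t-test on the differences, two-sided).
t = d̄/(s_d/√n) = -4.58/(8.97/√35) = -3.021
df = n − 1 = 34
Two-sided p-value ≈ 0.0048
Since p ≈ 0.0048 < α = 0.05, reject H0; the data support H1.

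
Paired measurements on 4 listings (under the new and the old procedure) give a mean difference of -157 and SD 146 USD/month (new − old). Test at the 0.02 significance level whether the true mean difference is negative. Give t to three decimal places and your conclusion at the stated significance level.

t = -2.151; fail to reject H0

H0: μ_d = 0; H1: μ_d < 0 (paired t-test on the differences, left-tailed).
t = d̄/(s_d/√n) = -157/(146/√4) = -2.151
df = n − 1 = 3
p-value = P(T ≤ -2.151) ≈ 0.0603
Since p ≈ 0.0603 > α = 0.02, fail to reject H0; the evidence is not statistically significant.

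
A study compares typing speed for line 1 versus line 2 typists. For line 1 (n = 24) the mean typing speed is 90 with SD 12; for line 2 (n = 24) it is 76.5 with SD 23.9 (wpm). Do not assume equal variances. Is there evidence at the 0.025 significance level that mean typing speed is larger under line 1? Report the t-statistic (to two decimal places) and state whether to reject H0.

Let group 1 = line 1, group 2 = line 2. H0: μ_1 = μ_2; H1: μ_1 > μ_2 (Welch's two-sample t-test, right-tailed).
t = (x̄_1 − x̄_2)/√(s_1²/n_1 + s_2²/n_2) = (90 − 76.5)/√(12²/24 + 23.9²/24) = 2.47
Welch–Satterthwaite df ≈ 33.90
p-value = P(T ≥ 2.47) ≈ 0.0093
Since p ≈ 0.0093 < α = 0.025, reject H0; the data support H1.

t = 2.47; reject H0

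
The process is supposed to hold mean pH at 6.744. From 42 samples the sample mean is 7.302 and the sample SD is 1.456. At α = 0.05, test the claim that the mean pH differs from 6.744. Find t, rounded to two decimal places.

H0: μ = 6.744; H1: μ ≠ 6.744 (one-sample t-test, two-sided).
t = (x̄ − μ₀)/(s/√n) = (7.302 − 6.744)/(1.456/√42) = 2.48
df = n − 1 = 41
Two-sided p-value ≈ 0.017
Since p ≈ 0.017 < α = 0.05, reject H0; the evidence is statistically significant.

2.48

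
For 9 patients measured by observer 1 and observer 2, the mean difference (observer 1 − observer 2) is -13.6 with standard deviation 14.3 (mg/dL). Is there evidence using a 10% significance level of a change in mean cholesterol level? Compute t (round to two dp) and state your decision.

H0: μ_d = 0; H1: μ_d ≠ 0 (paired t-test on the differences, two-sided).
t = d̄/(s_d/√n) = -13.6/(14.3/√9) = -2.85
df = n − 1 = 8
Two-sided p-value ≈ 0.021
Since p ≈ 0.021 < α = 0.1, reject H0; the evidence is statistically significant.

t = -2.85; reject H0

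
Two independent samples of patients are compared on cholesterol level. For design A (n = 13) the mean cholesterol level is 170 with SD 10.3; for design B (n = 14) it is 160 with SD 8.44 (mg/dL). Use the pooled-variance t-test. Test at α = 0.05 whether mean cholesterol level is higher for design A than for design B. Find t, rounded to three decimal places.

Let group 1 = design A, group 2 = design B. H0: μ_1 = μ_2; H1: μ_1 > μ_2 (two-sample pooled-variance t-test, right-tailed).
s_p² = [(13−1)·10.3² + (14−1)·8.44²]/(13+14−2) = 87.9647
t = (170 − 160)/√[87.9647·(1/13 + 1/14)] = 2.768
df = n₁ + n₂ − 2 = 25
p-value = P(T ≥ 2.768) ≈ 0.005
Since p ≈ 0.005 < α = 0.05, reject H0; the evidence is statistically significant.

2.768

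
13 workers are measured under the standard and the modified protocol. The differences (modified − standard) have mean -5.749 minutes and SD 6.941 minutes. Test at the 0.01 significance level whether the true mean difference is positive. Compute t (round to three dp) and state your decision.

t = -2.986; fail to reject H0

H0: μ_d = 0; H1: μ_d > 0 (paired t-test on the differences, right-tailed).
t = d̄/(s_d/√n) = -5.749/(6.941/√13) = -2.986
df = n − 1 = 12
p-value = P(T ≥ -2.986) ≈ 0.994
Since p ≈ 0.994 > α = 0.01, fail to reject H0; the data do not provide sufficient evidence against H0.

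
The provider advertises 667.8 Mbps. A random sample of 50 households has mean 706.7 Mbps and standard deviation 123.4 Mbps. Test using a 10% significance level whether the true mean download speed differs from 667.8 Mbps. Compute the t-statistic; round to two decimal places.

H0: μ = 667.8; H1: μ ≠ 667.8 (one-sample t-test, two-sided).
t = (x̄ − μ₀)/(s/√n) = (706.7 − 667.8)/(123.4/√50) = 2.23
df = n − 1 = 49
Two-sided p-value ≈ 0.030
Since p ≈ 0.030 < α = 0.1, reject H0; the data support H1.

2.23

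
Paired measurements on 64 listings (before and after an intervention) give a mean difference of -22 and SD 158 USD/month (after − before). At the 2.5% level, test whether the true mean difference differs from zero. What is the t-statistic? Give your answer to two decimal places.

H0: μ_d = 0; H1: μ_d ≠ 0 (paired t-test on the differences, two-sided).
t = d̄/(s_d/√n) = -22/(158/√64) = -1.11
df = n − 1 = 63
Two-sided p-value ≈ 0.270
Since p ≈ 0.270 > α = 0.025, fail to reject H0; the data do not provide sufficient evidence against H0.

-1.11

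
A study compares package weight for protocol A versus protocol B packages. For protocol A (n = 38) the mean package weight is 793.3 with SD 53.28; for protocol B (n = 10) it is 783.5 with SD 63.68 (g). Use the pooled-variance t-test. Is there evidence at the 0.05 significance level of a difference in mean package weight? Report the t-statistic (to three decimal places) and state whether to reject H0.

t = 0.497; fail to reject H0

Let group 1 = protocol A, group 2 = protocol B. H0: μ_1 = μ_2; H1: μ_1 ≠ μ_2 (two-sample pooled-variance t-test, two-sided).
s_p² = [(38−1)·53.28² + (10−1)·63.68²]/(38+10−2) = 3076.75
t = (793.3 − 783.5)/√[3076.75·(1/38 + 1/10)] = 0.497
df = n₁ + n₂ − 2 = 46
Two-sided p-value ≈ 0.6215
Since p ≈ 0.6215 > α = 0.05, fail to reject H0; the evidence is not statistically significant.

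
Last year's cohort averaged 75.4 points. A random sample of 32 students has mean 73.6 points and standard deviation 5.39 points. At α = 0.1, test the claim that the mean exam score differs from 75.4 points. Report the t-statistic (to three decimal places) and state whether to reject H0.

H0: μ = 75.4; H1: μ ≠ 75.4 (one-sample t-test, two-sided).
t = (x̄ − μ₀)/(s/√n) = (73.6 − 75.4)/(5.39/√32) = -1.889
df = n − 1 = 31
Two-sided p-value ≈ 0.068
Since p ≈ 0.068 < α = 0.1, reject H0; the data support H1.

t = -1.889; reject H0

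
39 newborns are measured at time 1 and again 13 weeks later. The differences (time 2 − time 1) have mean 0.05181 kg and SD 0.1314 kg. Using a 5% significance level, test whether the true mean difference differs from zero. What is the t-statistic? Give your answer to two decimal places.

H0: μ_d = 0; H1: μ_d ≠ 0 (paired t-test on the differences, two-sided).
t = d̄/(s_d/√n) = 0.05181/(0.1314/√39) = 2.46
df = n − 1 = 38
Two-sided p-value ≈ 0.0185
Since p ≈ 0.0185 < α = 0.05, reject H0; the data support H1.

2.46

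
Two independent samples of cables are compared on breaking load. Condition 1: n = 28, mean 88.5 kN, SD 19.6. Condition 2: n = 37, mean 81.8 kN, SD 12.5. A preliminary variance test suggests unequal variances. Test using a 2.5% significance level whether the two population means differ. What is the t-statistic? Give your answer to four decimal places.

Let group 1 = condition 1, group 2 = condition 2. H0: μ_1 = μ_2; H1: μ_1 ≠ μ_2 (Welch's two-sample t-test, two-sided).
t = (x̄_1 − x̄_2)/√(s_1²/n_1 + s_2²/n_2) = (88.5 − 81.8)/√(19.6²/28 + 12.5²/37) = 1.5817
Welch–Satterthwaite df ≈ 43.12
Two-sided p-value ≈ 0.1210
Since p ≈ 0.1210 > α = 0.025, fail to reject H0; the evidence is not statistically significant.

1.5817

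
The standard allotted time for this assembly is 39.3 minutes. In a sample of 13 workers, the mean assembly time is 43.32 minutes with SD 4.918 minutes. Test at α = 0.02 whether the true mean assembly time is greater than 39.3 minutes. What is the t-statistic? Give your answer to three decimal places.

H0: μ = 39.3; H1: μ > 39.3 (one-sample t-test, right-tailed).
t = (x̄ − μ₀)/(s/√n) = (43.32 − 39.3)/(4.918/√13) = 2.947
df = n − 1 = 12
p-value = P(T ≥ 2.947) ≈ 0.0061
Since p ≈ 0.0061 < α = 0.02, reject H0; the evidence is statistically significant.

2.947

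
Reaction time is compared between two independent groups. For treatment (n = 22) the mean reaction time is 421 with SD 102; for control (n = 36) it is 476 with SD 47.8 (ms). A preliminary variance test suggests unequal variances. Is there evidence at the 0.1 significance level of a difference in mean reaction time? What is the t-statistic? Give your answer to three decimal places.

Let group 1 = treatment, group 2 = control. H0: μ_1 = μ_2; H1: μ_1 ≠ μ_2 (Welch's two-sample t-test, two-sided).
t = (x̄_1 − x̄_2)/√(s_1²/n_1 + s_2²/n_2) = (421 − 476)/√(102²/22 + 47.8²/36) = -2.375
Welch–Satterthwaite df ≈ 26.73
Two-sided p-value ≈ 0.025
Since p ≈ 0.025 < α = 0.1, reject H0; the data support H1.

-2.375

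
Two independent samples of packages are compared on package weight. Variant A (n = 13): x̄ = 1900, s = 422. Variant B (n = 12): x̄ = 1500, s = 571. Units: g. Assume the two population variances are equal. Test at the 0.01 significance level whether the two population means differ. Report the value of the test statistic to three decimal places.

Let group 1 = variant A, group 2 = variant B. H0: μ_1 = μ_2; H1: μ_1 ≠ μ_2 (two-sample pooled-variance t-test, two-sided).
s_p² = [(13−1)·422² + (12−1)·571²]/(13+12−2) = 248846
t = (1900 − 1500)/√[248846·(1/13 + 1/12)] = 2.003
df = n₁ + n₂ − 2 = 23
Two-sided p-value ≈ 0.057
Since p ≈ 0.057 > α = 0.01, fail to reject H0; the evidence is not statistically significant.

2.003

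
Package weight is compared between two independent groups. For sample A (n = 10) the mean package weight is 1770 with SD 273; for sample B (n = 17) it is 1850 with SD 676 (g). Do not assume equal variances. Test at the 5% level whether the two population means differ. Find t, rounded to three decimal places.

Let group 1 = sample A, group 2 = sample B. H0: μ_1 = μ_2; H1: μ_1 ≠ μ_2 (Welch's two-sample t-test, two-sided).
t = (x̄_1 − x̄_2)/√(s_1²/n_1 + s_2²/n_2) = (1770 − 1850)/√(273²/10 + 676²/17) = -0.432
Welch–Satterthwaite df ≈ 22.96
Two-sided p-value ≈ 0.670
Since p ≈ 0.670 > α = 0.05, fail to reject H0; the data do not provide sufficient evidence against H0.

-0.432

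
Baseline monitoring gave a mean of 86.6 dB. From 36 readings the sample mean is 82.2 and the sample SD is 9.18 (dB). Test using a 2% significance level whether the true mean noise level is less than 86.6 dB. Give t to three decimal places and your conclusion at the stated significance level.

t = -2.876; reject H0

H0: μ = 86.6; H1: μ < 86.6 (one-sample t-test, left-tailed).
t = (x̄ − μ₀)/(s/√n) = (82.2 − 86.6)/(9.18/√36) = -2.876
df = n − 1 = 35
p-value = P(T ≤ -2.876) ≈ 0.003
Since p ≈ 0.003 < α = 0.02, reject H0; the data support H1.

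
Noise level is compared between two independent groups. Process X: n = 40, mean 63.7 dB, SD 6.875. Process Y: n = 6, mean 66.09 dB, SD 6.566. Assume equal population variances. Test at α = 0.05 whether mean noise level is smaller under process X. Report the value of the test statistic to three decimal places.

Let group 1 = process X, group 2 = process Y. H0: μ_1 = μ_2; H1: μ_1 < μ_2 (two-sample pooled-variance t-test, left-tailed).
s_p² = [(40−1)·6.875² + (6−1)·6.566²]/(40+6−2) = 46.7937
t = (63.7 − 66.09)/√[46.7937·(1/40 + 1/6)] = -0.798
df = n₁ + n₂ − 2 = 44
p-value = P(T ≤ -0.798) ≈ 0.215
Since p ≈ 0.215 > α = 0.05, fail to reject H0; the data do not provide sufficient evidence against H0.

-0.798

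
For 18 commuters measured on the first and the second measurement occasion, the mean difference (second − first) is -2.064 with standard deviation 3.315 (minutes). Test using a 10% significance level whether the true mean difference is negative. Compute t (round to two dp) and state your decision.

H0: μ_d = 0; H1: μ_d < 0 (paired t-test on the differences, left-tailed).
t = d̄/(s_d/√n) = -2.064/(3.315/√18) = -2.64
df = n − 1 = 17
p-value = P(T ≤ -2.64) ≈ 0.009
Since p ≈ 0.009 < α = 0.1, reject H0; the data support H1.

t = -2.64; reject H0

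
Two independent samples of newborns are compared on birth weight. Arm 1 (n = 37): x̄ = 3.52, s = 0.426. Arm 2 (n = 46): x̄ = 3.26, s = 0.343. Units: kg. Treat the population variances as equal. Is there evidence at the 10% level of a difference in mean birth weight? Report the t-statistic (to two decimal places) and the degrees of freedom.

t = 3.08, df = 81

Let group 1 = arm 1, group 2 = arm 2. H0: μ_1 = μ_2; H1: μ_1 ≠ μ_2 (two-sample pooled-variance t-test, two-sided).
s_p² = [(37−1)·0.426² + (46−1)·0.343²]/(37+46−2) = 0.146017
t = (3.52 − 3.26)/√[0.146017·(1/37 + 1/46)] = 3.08
df = n₁ + n₂ − 2 = 81
Two-sided p-value ≈ 0.003
Since p ≈ 0.003 < α = 0.1, reject H0; the evidence is statistically significant.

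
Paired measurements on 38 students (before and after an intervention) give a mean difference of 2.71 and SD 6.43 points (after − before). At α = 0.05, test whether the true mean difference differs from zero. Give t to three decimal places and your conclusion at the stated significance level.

t = 2.598; reject H0

H0: μ_d = 0; H1: μ_d ≠ 0 (paired t-test on the differences, two-sided).
t = d̄/(s_d/√n) = 2.71/(6.43/√38) = 2.598
df = n − 1 = 37
Two-sided p-value ≈ 0.0134
Since p ≈ 0.0134 < α = 0.05, reject H0; the data support H1.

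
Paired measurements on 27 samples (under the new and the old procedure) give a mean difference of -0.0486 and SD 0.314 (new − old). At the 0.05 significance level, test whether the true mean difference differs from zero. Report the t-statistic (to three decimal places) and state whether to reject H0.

t = -0.804; fail to reject H0

H0: μ_d = 0; H1: μ_d ≠ 0 (paired t-test on the differences, two-sided).
t = d̄/(s_d/√n) = -0.0486/(0.314/√27) = -0.804
df = n − 1 = 26
Two-sided p-value ≈ 0.429
Since p ≈ 0.429 > α = 0.05, fail to reject H0; the data do not provide sufficient evidence against H0.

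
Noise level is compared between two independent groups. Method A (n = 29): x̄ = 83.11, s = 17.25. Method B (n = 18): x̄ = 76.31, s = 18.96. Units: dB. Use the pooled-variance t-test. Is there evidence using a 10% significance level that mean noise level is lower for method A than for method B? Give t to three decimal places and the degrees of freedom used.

Let group 1 = method A, group 2 = method B. H0: μ_1 = μ_2; H1: μ_1 < μ_2 (two-sample pooled-variance t-test, left-tailed).
s_p² = [(29−1)·17.25² + (18−1)·18.96²]/(29+18−2) = 320.954
t = (83.11 − 76.31)/√[320.954·(1/29 + 1/18)] = 1.265
df = n₁ + n₂ − 2 = 45
p-value = P(T ≤ 1.265) ≈ 0.8938
Since p ≈ 0.8938 > α = 0.1, fail to reject H0; the evidence is not statistically significant.

t = 1.265, df = 45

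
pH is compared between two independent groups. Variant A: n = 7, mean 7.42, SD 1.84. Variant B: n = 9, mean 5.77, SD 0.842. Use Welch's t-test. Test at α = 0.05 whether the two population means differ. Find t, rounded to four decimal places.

Let group 1 = variant A, group 2 = variant B. H0: μ_1 = μ_2; H1: μ_1 ≠ μ_2 (Welch's two-sample t-test, two-sided).
t = (x̄_1 − x̄_2)/√(s_1²/n_1 + s_2²/n_2) = (7.42 − 5.77)/√(1.84²/7 + 0.842²/9) = 2.2001
Welch–Satterthwaite df ≈ 7.96
Two-sided p-value ≈ 0.0592
Since p ≈ 0.0592 > α = 0.05, fail to reject H0; the evidence is not statistically significant.

2.2001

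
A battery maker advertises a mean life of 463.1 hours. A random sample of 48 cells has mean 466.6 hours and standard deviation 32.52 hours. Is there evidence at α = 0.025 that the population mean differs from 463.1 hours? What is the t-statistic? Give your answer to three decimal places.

0.746

H0: μ = 463.1; H1: μ ≠ 463.1 (one-sample t-test, two-sided).
t = (x̄ − μ₀)/(s/√n) = (466.6 − 463.1)/(32.52/√48) = 0.746
df = n − 1 = 47
Two-sided p-value ≈ 0.460
Since p ≈ 0.460 > α = 0.025, fail to reject H0; the evidence is not statistically significant.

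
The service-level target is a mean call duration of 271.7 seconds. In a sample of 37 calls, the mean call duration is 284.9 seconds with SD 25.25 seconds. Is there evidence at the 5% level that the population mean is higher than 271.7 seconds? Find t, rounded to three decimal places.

H0: μ = 271.7; H1: μ > 271.7 (one-sample t-test, right-tailed).
t = (x̄ − μ₀)/(s/√n) = (284.9 − 271.7)/(25.25/√37) = 3.180
df = n − 1 = 36
p-value = P(T ≥ 3.180) ≈ 0.0015
Since p ≈ 0.0015 < α = 0.05, reject H0; the evidence is statistically significant.

3.180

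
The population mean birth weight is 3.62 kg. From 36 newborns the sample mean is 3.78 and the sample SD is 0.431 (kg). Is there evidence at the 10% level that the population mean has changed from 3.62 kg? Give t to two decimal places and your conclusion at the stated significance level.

t = 2.23; reject H0

H0: μ = 3.62; H1: μ ≠ 3.62 (one-sample t-test, two-sided).
t = (x̄ − μ₀)/(s/√n) = (3.78 − 3.62)/(0.431/√36) = 2.23
df = n − 1 = 35
Two-sided p-value ≈ 0.0324
Since p ≈ 0.0324 < α = 0.1, reject H0; the evidence is statistically significant.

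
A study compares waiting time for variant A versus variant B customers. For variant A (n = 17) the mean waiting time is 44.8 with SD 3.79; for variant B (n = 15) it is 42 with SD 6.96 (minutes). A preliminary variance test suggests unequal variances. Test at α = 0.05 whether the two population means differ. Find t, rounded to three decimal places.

1.387

Let group 1 = variant A, group 2 = variant B. H0: μ_1 = μ_2; H1: μ_1 ≠ μ_2 (Welch's two-sample t-test, two-sided).
t = (x̄_1 − x̄_2)/√(s_1²/n_1 + s_2²/n_2) = (44.8 − 42)/√(3.79²/17 + 6.96²/15) = 1.387
Welch–Satterthwaite df ≈ 21.02
Two-sided p-value ≈ 0.1799
Since p ≈ 0.1799 > α = 0.05, fail to reject H0; the data do not provide sufficient evidence against H0.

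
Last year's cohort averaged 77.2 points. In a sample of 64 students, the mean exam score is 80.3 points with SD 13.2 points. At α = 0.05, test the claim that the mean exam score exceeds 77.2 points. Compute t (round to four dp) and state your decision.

H0: μ = 77.2; H1: μ > 77.2 (one-sample t-test, right-tailed).
t = (x̄ − μ₀)/(s/√n) = (80.3 − 77.2)/(13.2/√64) = 1.8788
df = n − 1 = 63
p-value = P(T ≥ 1.8788) ≈ 0.0325
Since p ≈ 0.0325 < α = 0.05, reject H0; the evidence is statistically significant.

t = 1.8788; reject H0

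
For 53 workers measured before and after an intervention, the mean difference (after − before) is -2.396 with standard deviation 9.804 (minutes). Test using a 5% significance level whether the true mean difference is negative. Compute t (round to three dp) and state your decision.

H0: μ_d = 0; H1: μ_d < 0 (paired t-test on the differences, left-tailed).
t = d̄/(s_d/√n) = -2.396/(9.804/√53) = -1.779
df = n − 1 = 52
p-value = P(T ≤ -1.779) ≈ 0.041
Since p ≈ 0.041 < α = 0.05, reject H0; the data support H1.

t = -1.779; reject H0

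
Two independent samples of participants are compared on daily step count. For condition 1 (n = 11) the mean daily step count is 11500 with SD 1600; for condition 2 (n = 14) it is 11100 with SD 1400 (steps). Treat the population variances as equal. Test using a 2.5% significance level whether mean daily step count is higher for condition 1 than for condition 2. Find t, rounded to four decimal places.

Let group 1 = condition 1, group 2 = condition 2. H0: μ_1 = μ_2; H1: μ_1 > μ_2 (two-sample pooled-variance t-test, right-tailed).
s_p² = [(11−1)·1600² + (14−1)·1400²]/(11+14−2) = 2220870
t = (11500 − 11100)/√[2220870·(1/11 + 1/14)] = 0.6662
df = n₁ + n₂ − 2 = 23
p-value = P(T ≥ 0.6662) ≈ 0.2560
Since p ≈ 0.2560 > α = 0.025, fail to reject H0; the evidence is not statistically significant.

0.6662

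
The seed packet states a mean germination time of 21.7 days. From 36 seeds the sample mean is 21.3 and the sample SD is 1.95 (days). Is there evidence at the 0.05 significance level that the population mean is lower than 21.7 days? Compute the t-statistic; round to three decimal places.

H0: μ = 21.7; H1: μ < 21.7 (one-sample t-test, left-tailed).
t = (x̄ − μ₀)/(s/√n) = (21.3 − 21.7)/(1.95/√36) = -1.231
df = n − 1 = 35
p-value = P(T ≤ -1.231) ≈ 0.1133
Since p ≈ 0.1133 > α = 0.05, fail to reject H0; the data do not provide sufficient evidence against H0.

-1.231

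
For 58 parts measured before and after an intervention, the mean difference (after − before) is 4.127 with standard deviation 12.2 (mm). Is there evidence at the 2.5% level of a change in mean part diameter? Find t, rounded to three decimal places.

2.576

H0: μ_d = 0; H1: μ_d ≠ 0 (paired t-test on the differences, two-sided).
t = d̄/(s_d/√n) = 4.127/(12.2/√58) = 2.576
df = n − 1 = 57
Two-sided p-value ≈ 0.013
Since p ≈ 0.013 < α = 0.025, reject H0; the data support H1.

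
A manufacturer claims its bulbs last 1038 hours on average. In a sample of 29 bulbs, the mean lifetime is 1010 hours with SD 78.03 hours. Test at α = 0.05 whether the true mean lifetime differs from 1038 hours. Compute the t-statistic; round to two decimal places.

-1.93

H0: μ = 1038; H1: μ ≠ 1038 (one-sample t-test, two-sided).
t = (x̄ − μ₀)/(s/√n) = (1010 − 1038)/(78.03/√29) = -1.93
df = n − 1 = 28
Two-sided p-value ≈ 0.063
Since p ≈ 0.063 > α = 0.05, fail to reject H0; the evidence is not statistically significant.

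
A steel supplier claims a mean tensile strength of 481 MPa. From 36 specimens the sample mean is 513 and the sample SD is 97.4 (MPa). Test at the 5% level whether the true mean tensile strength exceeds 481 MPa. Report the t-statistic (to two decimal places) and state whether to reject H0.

H0: μ = 481; H1: μ > 481 (one-sample t-test, right-tailed).
t = (x̄ − μ₀)/(s/√n) = (513 − 481)/(97.4/√36) = 1.97
df = n − 1 = 35
p-value = P(T ≥ 1.97) ≈ 0.0283
Since p ≈ 0.0283 < α = 0.05, reject H0; the evidence is statistically significant.

t = 1.97; reject H0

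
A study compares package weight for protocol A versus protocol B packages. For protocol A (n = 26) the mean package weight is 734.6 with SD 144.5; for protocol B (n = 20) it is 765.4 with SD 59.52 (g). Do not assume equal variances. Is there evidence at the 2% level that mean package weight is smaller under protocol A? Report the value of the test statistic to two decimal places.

-0.98

Let group 1 = protocol A, group 2 = protocol B. H0: μ_1 = μ_2; H1: μ_1 < μ_2 (Welch's two-sample t-test, left-tailed).
t = (x̄_1 − x̄_2)/√(s_1²/n_1 + s_2²/n_2) = (734.6 − 765.4)/√(144.5²/26 + 59.52²/20) = -0.98
Welch–Satterthwaite df ≈ 35.00
p-value = P(T ≤ -0.98) ≈ 0.1660
Since p ≈ 0.1660 > α = 0.02, fail to reject H0; the evidence is not statistically significant.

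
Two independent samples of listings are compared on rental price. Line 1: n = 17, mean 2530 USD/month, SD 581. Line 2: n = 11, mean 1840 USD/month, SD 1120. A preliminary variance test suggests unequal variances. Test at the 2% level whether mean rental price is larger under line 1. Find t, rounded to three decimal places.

1.886

Let group 1 = line 1, group 2 = line 2. H0: μ_1 = μ_2; H1: μ_1 > μ_2 (Welch's two-sample t-test, right-tailed).
t = (x̄_1 − x̄_2)/√(s_1²/n_1 + s_2²/n_2) = (2530 − 1840)/√(581²/17 + 1120²/11) = 1.886
Welch–Satterthwaite df ≈ 13.53
p-value = P(T ≥ 1.886) ≈ 0.040
Since p ≈ 0.040 > α = 0.02, fail to reject H0; the evidence is not statistically significant.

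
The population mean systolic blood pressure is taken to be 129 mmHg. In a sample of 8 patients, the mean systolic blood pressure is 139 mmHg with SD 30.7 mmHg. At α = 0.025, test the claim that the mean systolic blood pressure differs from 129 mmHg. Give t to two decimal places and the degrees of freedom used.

H0: μ = 129; H1: μ ≠ 129 (one-sample t-test, two-sided).
t = (x̄ − μ₀)/(s/√n) = (139 − 129)/(30.7/√8) = 0.92
df = n − 1 = 7
Two-sided p-value ≈ 0.3875
Since p ≈ 0.3875 > α = 0.025, fail to reject H0; the evidence is not statistically significant.

t = 0.92, df = 7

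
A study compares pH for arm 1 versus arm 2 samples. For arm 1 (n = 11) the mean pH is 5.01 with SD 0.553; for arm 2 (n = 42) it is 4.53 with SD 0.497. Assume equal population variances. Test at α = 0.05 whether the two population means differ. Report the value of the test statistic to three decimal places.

2.787

Let group 1 = arm 1, group 2 = arm 2. H0: μ_1 = μ_2; H1: μ_1 ≠ μ_2 (two-sample pooled-variance t-test, two-sided).
s_p² = [(11−1)·0.553² + (42−1)·0.497²]/(11+42−2) = 0.258538
t = (5.01 − 4.53)/√[0.258538·(1/11 + 1/42)] = 2.787
df = n₁ + n₂ − 2 = 51
Two-sided p-value ≈ 0.0075
Since p ≈ 0.0075 < α = 0.05, reject H0; the evidence is statistically significant.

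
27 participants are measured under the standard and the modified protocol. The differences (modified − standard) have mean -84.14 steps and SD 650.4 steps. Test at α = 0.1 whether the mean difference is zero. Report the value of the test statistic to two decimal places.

-0.67

H0: μ_d = 0; H1: μ_d ≠ 0 (paired t-test on the differences, two-sided).
t = d̄/(s_d/√n) = -84.14/(650.4/√27) = -0.67
df = n − 1 = 26
Two-sided p-value ≈ 0.507
Since p ≈ 0.507 > α = 0.1, fail to reject H0; the data do not provide sufficient evidence against H0.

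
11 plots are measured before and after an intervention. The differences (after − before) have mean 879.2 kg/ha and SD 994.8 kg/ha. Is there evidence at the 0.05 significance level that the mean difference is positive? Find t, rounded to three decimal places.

H0: μ_d = 0; H1: μ_d > 0 (paired t-test on the differences, right-tailed).
t = d̄/(s_d/√n) = 879.2/(994.8/√11) = 2.931
df = n − 1 = 10
p-value = P(T ≥ 2.931) ≈ 0.008
Since p ≈ 0.008 < α = 0.05, reject H0; the data support H1.

2.931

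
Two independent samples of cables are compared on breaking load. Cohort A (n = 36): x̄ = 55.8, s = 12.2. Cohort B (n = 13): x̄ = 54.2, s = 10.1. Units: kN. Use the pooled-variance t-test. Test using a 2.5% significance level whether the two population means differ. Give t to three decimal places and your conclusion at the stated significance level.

t = 0.423; fail to reject H0

Let group 1 = cohort A, group 2 = cohort B. H0: μ_1 = μ_2; H1: μ_1 ≠ μ_2 (two-sample pooled-variance t-test, two-sided).
s_p² = [(36−1)·12.2² + (13−1)·10.1²]/(36+13−2) = 136.883
t = (55.8 − 54.2)/√[136.883·(1/36 + 1/13)] = 0.423
df = n₁ + n₂ − 2 = 47
Two-sided p-value ≈ 0.674
Since p ≈ 0.674 > α = 0.025, fail to reject H0; the data do not provide sufficient evidence against H0.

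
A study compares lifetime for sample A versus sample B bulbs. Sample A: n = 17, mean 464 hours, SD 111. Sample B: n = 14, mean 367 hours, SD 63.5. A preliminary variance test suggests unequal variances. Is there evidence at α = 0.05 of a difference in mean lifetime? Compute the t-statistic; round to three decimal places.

Let group 1 = sample A, group 2 = sample B. H0: μ_1 = μ_2; H1: μ_1 ≠ μ_2 (Welch's two-sample t-test, two-sided).
t = (x̄_1 − x̄_2)/√(s_1²/n_1 + s_2²/n_2) = (464 − 367)/√(111²/17 + 63.5²/14) = 3.048
Welch–Satterthwaite df ≈ 26.16
Two-sided p-value ≈ 0.0052
Since p ≈ 0.0052 < α = 0.05, reject H0; the evidence is statistically significant.

3.048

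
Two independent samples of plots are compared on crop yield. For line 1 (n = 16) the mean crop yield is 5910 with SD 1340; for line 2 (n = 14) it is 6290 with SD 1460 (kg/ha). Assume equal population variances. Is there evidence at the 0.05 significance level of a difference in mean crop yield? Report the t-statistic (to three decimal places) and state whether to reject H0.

t = -0.743; fail to reject H0

Let group 1 = line 1, group 2 = line 2. H0: μ_1 = μ_2; H1: μ_1 ≠ μ_2 (two-sample pooled-variance t-test, two-sided).
s_p² = [(16−1)·1340² + (14−1)·1460²]/(16+14−2) = 1951600
t = (5910 − 6290)/√[1951600·(1/16 + 1/14)] = -0.743
df = n₁ + n₂ − 2 = 28
Two-sided p-value ≈ 0.464
Since p ≈ 0.464 > α = 0.05, fail to reject H0; the evidence is not statistically significant.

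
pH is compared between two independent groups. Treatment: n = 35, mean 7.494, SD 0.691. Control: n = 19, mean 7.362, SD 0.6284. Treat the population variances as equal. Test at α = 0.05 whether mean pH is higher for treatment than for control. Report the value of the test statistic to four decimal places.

0.6914

Let group 1 = treatment, group 2 = control. H0: μ_1 = μ_2; H1: μ_1 > μ_2 (two-sample pooled-variance t-test, right-tailed).
s_p² = [(35−1)·0.691² + (19−1)·0.6284²]/(35+19−2) = 0.448891
t = (7.494 − 7.362)/√[0.448891·(1/35 + 1/19)] = 0.6914
df = n₁ + n₂ − 2 = 52
p-value = P(T ≥ 0.6914) ≈ 0.2462
Since p ≈ 0.2462 > α = 0.05, fail to reject H0; the evidence is not statistically significant.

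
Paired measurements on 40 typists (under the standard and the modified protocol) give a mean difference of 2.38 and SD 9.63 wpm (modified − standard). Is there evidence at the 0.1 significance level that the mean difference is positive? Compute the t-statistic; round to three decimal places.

H0: μ_d = 0; H1: μ_d > 0 (paired t-test on the differences, right-tailed).
t = d̄/(s_d/√n) = 2.38/(9.63/√40) = 1.563
df = n − 1 = 39
p-value = P(T ≥ 1.563) ≈ 0.063
Since p ≈ 0.063 < α = 0.1, reject H0; the evidence is statistically significant.

1.563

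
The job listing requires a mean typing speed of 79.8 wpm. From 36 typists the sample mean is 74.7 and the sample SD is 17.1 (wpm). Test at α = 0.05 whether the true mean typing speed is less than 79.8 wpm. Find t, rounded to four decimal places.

-1.7895

H0: μ = 79.8; H1: μ < 79.8 (one-sample t-test, left-tailed).
t = (x̄ − μ₀)/(s/√n) = (74.7 − 79.8)/(17.1/√36) = -1.7895
df = n − 1 = 35
p-value = P(T ≤ -1.7895) ≈ 0.041
Since p ≈ 0.041 < α = 0.05, reject H0; the evidence is statistically significant.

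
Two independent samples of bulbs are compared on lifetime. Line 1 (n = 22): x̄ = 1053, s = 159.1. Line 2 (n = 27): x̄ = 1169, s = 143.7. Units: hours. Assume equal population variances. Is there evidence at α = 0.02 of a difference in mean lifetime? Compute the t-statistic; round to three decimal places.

-2.679

Let group 1 = line 1, group 2 = line 2. H0: μ_1 = μ_2; H1: μ_1 ≠ μ_2 (two-sample pooled-variance t-test, two-sided).
s_p² = [(22−1)·159.1² + (27−1)·143.7²]/(22+27−2) = 22733.2
t = (1053 − 1169)/√[22733.2·(1/22 + 1/27)] = -2.679
df = n₁ + n₂ − 2 = 47
Two-sided p-value ≈ 0.010
Since p ≈ 0.010 < α = 0.02, reject H0; the evidence is statistically significant.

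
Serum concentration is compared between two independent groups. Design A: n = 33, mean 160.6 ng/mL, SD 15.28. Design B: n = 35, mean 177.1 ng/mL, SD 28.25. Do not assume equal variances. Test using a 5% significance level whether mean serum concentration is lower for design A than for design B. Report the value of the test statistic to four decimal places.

Let group 1 = design A, group 2 = design B. H0: μ_1 = μ_2; H1: μ_1 < μ_2 (Welch's two-sample t-test, left-tailed).
t = (x̄_1 − x̄_2)/√(s_1²/n_1 + s_2²/n_2) = (160.6 − 177.1)/√(15.28²/33 + 28.25²/35) = -3.0187
Welch–Satterthwaite df ≈ 52.96
p-value = P(T ≤ -3.0187) ≈ 0.002
Since p ≈ 0.002 < α = 0.05, reject H0; the evidence is statistically significant.

-3.0187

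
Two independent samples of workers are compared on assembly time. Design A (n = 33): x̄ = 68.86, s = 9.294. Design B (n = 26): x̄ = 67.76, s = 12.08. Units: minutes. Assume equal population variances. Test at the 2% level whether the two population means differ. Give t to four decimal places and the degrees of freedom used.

Let group 1 = design A, group 2 = design B. H0: μ_1 = μ_2; H1: μ_1 ≠ μ_2 (two-sample pooled-variance t-test, two-sided).
s_p² = [(33−1)·9.294² + (26−1)·12.08²]/(33+26−2) = 112.496
t = (68.86 − 67.76)/√[112.496·(1/33 + 1/26)] = 0.3955
df = n₁ + n₂ − 2 = 57
Two-sided p-value ≈ 0.6940
Since p ≈ 0.6940 > α = 0.02, fail to reject H0; the evidence is not statistically significant.

t = 0.3955, df = 57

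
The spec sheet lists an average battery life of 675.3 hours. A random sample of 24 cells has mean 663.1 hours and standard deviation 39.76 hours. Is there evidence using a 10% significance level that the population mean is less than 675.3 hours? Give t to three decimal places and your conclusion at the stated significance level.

H0: μ = 675.3; H1: μ < 675.3 (one-sample t-test, left-tailed).
t = (x̄ − μ₀)/(s/√n) = (663.1 − 675.3)/(39.76/√24) = -1.503
df = n − 1 = 23
p-value = P(T ≤ -1.503) ≈ 0.0732
Since p ≈ 0.0732 < α = 0.1, reject H0; the evidence is statistically significant.

t = -1.503; reject H0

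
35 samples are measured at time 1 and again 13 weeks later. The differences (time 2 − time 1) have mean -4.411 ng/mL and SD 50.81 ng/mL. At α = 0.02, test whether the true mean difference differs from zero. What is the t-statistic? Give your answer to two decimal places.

-0.51

H0: μ_d = 0; H1: μ_d ≠ 0 (paired t-test on the differences, two-sided).
t = d̄/(s_d/√n) = -4.411/(50.81/√35) = -0.51
df = n − 1 = 34
Two-sided p-value ≈ 0.611
Since p ≈ 0.611 > α = 0.02, fail to reject H0; the data do not provide sufficient evidence against H0.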